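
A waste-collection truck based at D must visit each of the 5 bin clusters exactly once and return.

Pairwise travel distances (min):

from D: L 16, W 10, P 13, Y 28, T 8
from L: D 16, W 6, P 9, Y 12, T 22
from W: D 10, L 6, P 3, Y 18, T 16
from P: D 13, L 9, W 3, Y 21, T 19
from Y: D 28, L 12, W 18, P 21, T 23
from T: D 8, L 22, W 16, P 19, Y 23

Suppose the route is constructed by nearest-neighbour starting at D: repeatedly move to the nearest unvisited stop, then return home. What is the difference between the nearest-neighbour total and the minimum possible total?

D: T=8, W=10, P=13, L=16, Y=28 ⇒ T
T: W=16, P=19, L=22, Y=23 ⇒ W
W: P=3, L=6, Y=18 ⇒ P
P: L=9, Y=21 ⇒ L
L: Y=12 ⇒ Y
NN route D → T → W → P → L → Y → D costs 76.
Optimal: D → W → P → L → Y → T → D costs 65 (by enumerating all 60 distinct tours).
Excess = 76 − 65 = 11.

The nearest-neighbour route is 11 min longer than optimal.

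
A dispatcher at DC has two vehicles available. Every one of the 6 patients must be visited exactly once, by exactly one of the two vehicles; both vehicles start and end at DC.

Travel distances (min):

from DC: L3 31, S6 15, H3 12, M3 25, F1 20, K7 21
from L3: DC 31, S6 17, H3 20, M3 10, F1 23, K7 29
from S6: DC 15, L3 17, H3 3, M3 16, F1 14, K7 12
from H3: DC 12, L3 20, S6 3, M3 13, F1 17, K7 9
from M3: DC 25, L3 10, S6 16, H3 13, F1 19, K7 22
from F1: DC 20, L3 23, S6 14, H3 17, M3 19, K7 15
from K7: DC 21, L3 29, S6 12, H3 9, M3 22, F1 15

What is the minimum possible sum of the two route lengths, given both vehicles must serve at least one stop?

Minimum combined distance: 121 min.

Check every non-empty split of the stops between the two vehicles; for each half take its own optimal tour:
  {L3} + {S6, H3, M3, F1, K7}: 62 + 86 = 148
  {S6} + {L3, H3, M3, F1, K7}: 30 + 94 = 124
  {L3, S6} + {H3, M3, F1, K7}: 63 + 80 = 143
  {H3} + {L3, S6, M3, F1, K7}: 24 + 97 = 121
  {L3, H3} + {S6, M3, F1, K7}: 63 + 86 = 149
  {S6, H3} + {L3, M3, F1, K7}: 30 + 94 = 124
  … (31 splits in total)
Best: vehicle 1 DC → H3 → DC = 24; vehicle 2 DC → S6 → L3 → M3 → F1 → K7 → DC = 97; combined 121.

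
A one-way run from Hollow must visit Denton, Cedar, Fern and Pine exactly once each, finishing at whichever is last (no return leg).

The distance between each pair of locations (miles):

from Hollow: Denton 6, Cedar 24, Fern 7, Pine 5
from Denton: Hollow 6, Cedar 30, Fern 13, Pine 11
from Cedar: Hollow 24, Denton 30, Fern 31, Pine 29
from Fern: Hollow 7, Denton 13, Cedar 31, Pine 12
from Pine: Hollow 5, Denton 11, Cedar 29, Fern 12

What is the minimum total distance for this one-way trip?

Minimum one-way distance = 60 miles.

There are 4! = 24 possible orderings.
Hollow → Denton → Cedar → Fern → Pine: 6+30+31+12 = 79
Hollow → Denton → Cedar → Pine → Fern: 6+30+29+12 = 77
Hollow → Denton → Fern → Cedar → Pine: 6+13+31+29 = 79
Hollow → Denton → Fern → Pine → Cedar: 6+13+12+29 = 60
Hollow → Denton → Pine → Cedar → Fern: 6+11+29+31 = 77
Hollow → Denton → Pine → Fern → Cedar: 6+11+12+31 = 60
Hollow → Cedar → Denton → Fern → Pine: 24+30+13+12 = 79
Hollow → Cedar → Denton → Pine → Fern: 24+30+11+12 = 77
Hollow → Cedar → Fern → Denton → Pine: 24+31+13+11 = 79
Hollow → Cedar → Fern → Pine → Denton: 24+31+12+11 = 78
Hollow → Cedar → Pine → Denton → Fern: 24+29+11+13 = 77
Hollow → Cedar → Pine → Fern → Denton: 24+29+12+13 = 78
Hollow → Fern → Denton → Cedar → Pine: 7+13+30+29 = 79
Hollow → Fern → Denton → Pine → Cedar: 7+13+11+29 = 60
… (10 more)
The minimum is 60.
One shortest path: Hollow → Denton → Fern → Pine → Cedar.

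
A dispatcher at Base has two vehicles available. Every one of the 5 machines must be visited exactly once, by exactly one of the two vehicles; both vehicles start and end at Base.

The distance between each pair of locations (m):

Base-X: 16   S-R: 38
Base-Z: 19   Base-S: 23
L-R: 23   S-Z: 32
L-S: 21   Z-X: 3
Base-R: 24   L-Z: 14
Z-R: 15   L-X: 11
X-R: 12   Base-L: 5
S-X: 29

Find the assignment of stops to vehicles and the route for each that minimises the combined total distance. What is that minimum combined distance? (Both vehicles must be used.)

There are 2^4 − 1 = 15 ways to divide the 5 stops into two non-empty groups. For each, the best each vehicle can do is its own shortest tour through its group:
  {L} + {S, Z, X, R}: 10 + 94 = 104
  {S} + {L, Z, X, R}: 46 + 58 = 104
  {L, S} + {Z, X, R}: 49 + 58 = 107
  {Z} + {L, S, X, R}: 38 + 89 = 127
  {L, Z} + {S, X, R}: 38 + 88 = 126
  {S, Z} + {L, X, R}: 74 + 52 = 126
  … (15 splits in total)
Best: vehicle 1 Base → L → Base = 10; vehicle 2 Base → S → Z → X → R → Base = 94; combined 104.

Minimum combined distance: 104 m.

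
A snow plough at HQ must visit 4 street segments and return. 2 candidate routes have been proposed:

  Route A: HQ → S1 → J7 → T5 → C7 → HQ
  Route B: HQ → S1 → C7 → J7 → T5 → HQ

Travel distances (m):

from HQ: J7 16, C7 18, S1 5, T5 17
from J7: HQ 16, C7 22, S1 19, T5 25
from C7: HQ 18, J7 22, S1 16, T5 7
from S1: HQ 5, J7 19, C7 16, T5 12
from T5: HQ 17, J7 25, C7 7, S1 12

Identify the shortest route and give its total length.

74 m — Route A is the shortest.

Route A: 5 + 19 + 25 + 7 + 18 = 74
Route B: 5 + 16 + 22 + 25 + 17 = 85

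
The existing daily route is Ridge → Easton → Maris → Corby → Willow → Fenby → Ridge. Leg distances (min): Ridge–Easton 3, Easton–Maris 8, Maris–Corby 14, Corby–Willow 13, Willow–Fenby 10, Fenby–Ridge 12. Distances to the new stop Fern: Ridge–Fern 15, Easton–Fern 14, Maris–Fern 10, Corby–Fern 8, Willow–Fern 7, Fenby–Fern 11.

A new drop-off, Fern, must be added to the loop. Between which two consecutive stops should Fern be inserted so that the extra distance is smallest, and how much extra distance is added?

Insertion cost between consecutive stops i–j is d(i,Fern) + d(Fern,j) − d(i,j):
  between Ridge and Easton: 15 + 14 − 3 = 26
  between Easton and Maris: 14 + 10 − 8 = 16
  between Maris and Corby: 10 + 8 − 14 = 4
  between Corby and Willow: 8 + 7 − 13 = 2
  between Willow and Fenby: 7 + 11 − 10 = 8
  between Fenby and Ridge: 11 + 15 − 12 = 14
Cheapest insertion is between Corby and Willow, adding 2.
New total = 60 + 2 = 62.

+2 min — insert Fern between Corby and Willow.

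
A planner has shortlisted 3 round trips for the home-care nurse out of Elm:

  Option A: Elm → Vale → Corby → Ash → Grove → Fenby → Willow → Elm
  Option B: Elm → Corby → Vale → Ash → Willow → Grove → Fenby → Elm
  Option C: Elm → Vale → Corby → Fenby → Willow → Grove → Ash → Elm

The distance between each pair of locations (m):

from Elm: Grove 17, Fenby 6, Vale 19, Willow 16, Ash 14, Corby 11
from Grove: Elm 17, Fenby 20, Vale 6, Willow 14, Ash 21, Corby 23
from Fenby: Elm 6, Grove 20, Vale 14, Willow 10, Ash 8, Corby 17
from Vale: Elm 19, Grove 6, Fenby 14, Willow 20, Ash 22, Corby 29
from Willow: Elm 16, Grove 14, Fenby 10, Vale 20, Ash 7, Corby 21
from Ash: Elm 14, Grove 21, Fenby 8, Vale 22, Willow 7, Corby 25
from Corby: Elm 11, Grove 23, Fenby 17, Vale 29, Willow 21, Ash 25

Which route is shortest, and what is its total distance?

Option A: 19 + 29 + 25 + 21 + 20 + 10 + 16 = 140
Option B: 11 + 29 + 22 + 7 + 14 + 20 + 6 = 109
Option C: 19 + 29 + 17 + 10 + 14 + 21 + 14 = 124

109 m — Option B is the shortest.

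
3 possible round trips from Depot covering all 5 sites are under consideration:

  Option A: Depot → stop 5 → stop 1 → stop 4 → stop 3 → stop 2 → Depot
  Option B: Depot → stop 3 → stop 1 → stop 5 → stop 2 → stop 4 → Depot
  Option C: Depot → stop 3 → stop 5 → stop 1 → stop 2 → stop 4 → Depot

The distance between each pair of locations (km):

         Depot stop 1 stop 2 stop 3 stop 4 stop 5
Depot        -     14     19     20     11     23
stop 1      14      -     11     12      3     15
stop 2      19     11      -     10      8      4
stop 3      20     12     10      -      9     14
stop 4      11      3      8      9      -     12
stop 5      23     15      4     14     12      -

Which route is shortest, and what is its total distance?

70 km — Option B is the shortest.

Option A: 23 + 15 + 3 + 9 + 10 + 19 = 79
Option B: 20 + 12 + 15 + 4 + 8 + 11 = 70
Option C: 20 + 14 + 15 + 11 + 8 + 11 = 79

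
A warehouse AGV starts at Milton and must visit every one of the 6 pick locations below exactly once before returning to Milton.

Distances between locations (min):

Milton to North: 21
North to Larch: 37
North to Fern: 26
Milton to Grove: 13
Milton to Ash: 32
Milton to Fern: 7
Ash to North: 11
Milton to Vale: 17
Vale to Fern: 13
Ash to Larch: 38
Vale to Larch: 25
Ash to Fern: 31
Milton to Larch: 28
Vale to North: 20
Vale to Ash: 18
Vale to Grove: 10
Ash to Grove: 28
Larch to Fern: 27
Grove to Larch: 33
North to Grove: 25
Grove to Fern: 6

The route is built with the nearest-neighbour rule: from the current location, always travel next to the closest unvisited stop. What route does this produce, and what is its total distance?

Nearest-neighbour total = 117 min; route Milton → Fern → Grove → Vale → Ash → North → Larch → Milton.

At Milton the remaining stops are Fern 7, Grove 13, Vale 17, North 21, Larch 28, Ash 32; go to Fern.
At Fern the remaining stops are Grove 6, Vale 13, North 26, Larch 27, Ash 31; go to Grove.
At Grove the remaining stops are Vale 10, North 25, Ash 28, Larch 33; go to Vale.
At Vale the remaining stops are Ash 18, North 20, Larch 25; go to Ash.
At Ash the remaining stops are North 11, Larch 38; go to North.
At North the remaining stops are Larch 37; go to Larch.
Return Larch→Milton: 28.
Total = 7 + 6 + 10 + 18 + 11 + 37 + 28 = 117.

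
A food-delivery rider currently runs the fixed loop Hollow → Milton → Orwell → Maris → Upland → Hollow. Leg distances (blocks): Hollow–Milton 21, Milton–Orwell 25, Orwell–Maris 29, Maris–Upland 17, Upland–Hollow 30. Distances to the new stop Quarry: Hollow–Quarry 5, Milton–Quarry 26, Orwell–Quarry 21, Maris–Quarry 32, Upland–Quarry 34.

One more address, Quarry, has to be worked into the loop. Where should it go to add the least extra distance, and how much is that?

Insertion cost between consecutive stops i–j is d(i,Quarry) + d(Quarry,j) − d(i,j):
  between Hollow and Milton: 5 + 26 − 21 = 10
  between Milton and Orwell: 26 + 21 − 25 = 22
  between Orwell and Maris: 21 + 32 − 29 = 24
  between Maris and Upland: 32 + 34 − 17 = 49
  between Upland and Hollow: 34 + 5 − 30 = 9
Cheapest insertion is between Upland and Hollow, adding 9.
New total = 122 + 9 = 131.

Adding 9 blocks by placing Quarry on the Upland–Hollow leg.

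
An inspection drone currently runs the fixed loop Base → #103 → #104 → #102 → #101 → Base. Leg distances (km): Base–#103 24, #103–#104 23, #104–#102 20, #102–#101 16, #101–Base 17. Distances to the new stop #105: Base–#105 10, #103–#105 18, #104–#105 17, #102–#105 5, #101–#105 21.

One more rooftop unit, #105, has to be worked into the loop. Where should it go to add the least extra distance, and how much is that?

Adding 2 km by placing #105 on the #104–#102 leg.

Insertion cost between consecutive stops i–j is d(i,#105) + d(#105,j) − d(i,j):
  between Base and #103: 10 + 18 − 24 = 4
  between #103 and #104: 18 + 17 − 23 = 12
  between #104 and #102: 17 + 5 − 20 = 2
  between #102 and #101: 5 + 21 − 16 = 10
  between #101 and Base: 21 + 10 − 17 = 14
Cheapest insertion is between #104 and #102, adding 2.
New total = 100 + 2 = 102.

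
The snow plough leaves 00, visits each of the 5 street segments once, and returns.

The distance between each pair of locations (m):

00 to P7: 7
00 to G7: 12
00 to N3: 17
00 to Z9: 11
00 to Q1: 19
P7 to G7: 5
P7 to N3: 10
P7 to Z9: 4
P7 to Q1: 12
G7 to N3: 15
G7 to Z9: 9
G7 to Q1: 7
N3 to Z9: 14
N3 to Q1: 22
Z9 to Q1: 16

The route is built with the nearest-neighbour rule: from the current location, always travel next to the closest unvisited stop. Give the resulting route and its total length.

From 00: distances to unvisited — P7=7, Z9=11, G7=12, N3=17, Q1=19. Nearest is P7 (7).
From P7: distances to unvisited — Z9=4, G7=5, N3=10, Q1=12. Nearest is Z9 (4).
From Z9: distances to unvisited — G7=9, N3=14, Q1=16. Nearest is G7 (9).
From G7: distances to unvisited — Q1=7, N3=15. Nearest is Q1 (7).
From Q1: distances to unvisited — N3=22. Nearest is N3 (22).
Return N3→00: 17.
Total = 7 + 4 + 9 + 7 + 22 + 17 = 66.

66 m along 00 → P7 → Z9 → G7 → Q1 → N3 → 00.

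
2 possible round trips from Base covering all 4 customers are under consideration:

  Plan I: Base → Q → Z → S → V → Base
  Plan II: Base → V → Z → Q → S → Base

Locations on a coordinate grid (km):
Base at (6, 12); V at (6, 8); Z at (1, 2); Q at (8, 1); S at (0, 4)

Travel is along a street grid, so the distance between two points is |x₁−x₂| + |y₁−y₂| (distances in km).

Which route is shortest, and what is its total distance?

Shortest is Plan I, total 38 km.

Plan I: 13 + 8 + 3 + 10 + 4 = 38
Plan II: 4 + 11 + 8 + 11 + 14 = 48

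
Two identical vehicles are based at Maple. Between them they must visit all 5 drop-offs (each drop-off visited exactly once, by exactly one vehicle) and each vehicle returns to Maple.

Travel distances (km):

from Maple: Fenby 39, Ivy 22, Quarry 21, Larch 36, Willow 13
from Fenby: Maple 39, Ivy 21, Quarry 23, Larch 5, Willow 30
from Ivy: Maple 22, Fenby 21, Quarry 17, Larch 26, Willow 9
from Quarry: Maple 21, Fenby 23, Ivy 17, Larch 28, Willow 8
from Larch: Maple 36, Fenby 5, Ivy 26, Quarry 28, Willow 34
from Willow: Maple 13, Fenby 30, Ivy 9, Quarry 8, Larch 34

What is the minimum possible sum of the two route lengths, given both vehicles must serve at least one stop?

Minimum combined distance: 123 km.

Check every non-empty split of the stops between the two vehicles; for each half take its own optimal tour:
  {Fenby} + {Ivy, Quarry, Larch, Willow}: 78 + 97 = 175
  {Ivy} + {Fenby, Quarry, Larch, Willow}: 44 + 85 = 129
  {Fenby, Ivy} + {Quarry, Larch, Willow}: 82 + 85 = 167
  {Quarry} + {Fenby, Ivy, Larch, Willow}: 42 + 84 = 126
  {Fenby, Quarry} + {Ivy, Larch, Willow}: 83 + 84 = 167
  {Ivy, Quarry} + {Fenby, Larch, Willow}: 60 + 84 = 144
  … (15 splits in total)
  {Fenby, Ivy, Quarry, Larch} + {Willow}: 97 + 26 = 123  ← best
Best: vehicle 1 Maple → Ivy → Fenby → Larch → Quarry → Maple = 97; vehicle 2 Maple → Willow → Maple = 26; combined 123.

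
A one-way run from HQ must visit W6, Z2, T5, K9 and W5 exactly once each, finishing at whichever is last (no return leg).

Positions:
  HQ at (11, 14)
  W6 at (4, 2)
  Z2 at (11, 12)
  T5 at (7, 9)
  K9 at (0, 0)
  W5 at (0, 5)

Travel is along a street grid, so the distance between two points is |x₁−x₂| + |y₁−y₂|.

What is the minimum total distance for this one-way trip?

Shortest open route: 30.

There are 5! = 120 possible orderings.
HQ - W6 - Z2 - T5 - K9 - W5: 19+17+7+16+5 = 64
HQ - W6 - Z2 - T5 - W5 - K9: 19+17+7+11+5 = 59
HQ - W6 - Z2 - K9 - T5 - W5: 19+17+23+16+11 = 86
HQ - W6 - Z2 - K9 - W5 - T5: 19+17+23+5+11 = 75
HQ - W6 - Z2 - W5 - T5 - K9: 19+17+18+11+16 = 81
HQ - W6 - Z2 - W5 - K9 - T5: 19+17+18+5+16 = 75
HQ - W6 - T5 - Z2 - K9 - W5: 19+10+7+23+5 = 64
HQ - W6 - T5 - Z2 - W5 - K9: 19+10+7+18+5 = 59
HQ - W6 - T5 - K9 - Z2 - W5: 19+10+16+23+18 = 86
HQ - W6 - T5 - K9 - W5 - Z2: 19+10+16+5+18 = 68
HQ - W6 - T5 - W5 - Z2 - K9: 19+10+11+18+23 = 81
HQ - W6 - T5 - W5 - K9 - Z2: 19+10+11+5+23 = 68
HQ - W6 - K9 - Z2 - T5 - W5: 19+6+23+7+11 = 66
HQ - W6 - K9 - Z2 - W5 - T5: 19+6+23+18+11 = 77
… (106 more)
HQ - Z2 - T5 - W6 - K9 - W5: 2+7+10+6+5 = 30  ← best
The minimum is 30.
One shortest path: HQ → Z2 → T5 → W6 → K9 → W5.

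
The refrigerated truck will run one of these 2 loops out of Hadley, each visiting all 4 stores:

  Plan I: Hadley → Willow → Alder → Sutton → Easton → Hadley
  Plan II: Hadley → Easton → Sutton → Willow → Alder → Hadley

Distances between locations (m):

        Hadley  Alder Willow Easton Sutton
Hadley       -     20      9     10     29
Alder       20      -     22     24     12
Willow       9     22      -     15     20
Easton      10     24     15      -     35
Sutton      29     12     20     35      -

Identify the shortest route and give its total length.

Plan I: 9 + 22 + 12 + 35 + 10 = 88
Plan II: 10 + 35 + 20 + 22 + 20 = 107

Shortest is Plan I, total 88 m.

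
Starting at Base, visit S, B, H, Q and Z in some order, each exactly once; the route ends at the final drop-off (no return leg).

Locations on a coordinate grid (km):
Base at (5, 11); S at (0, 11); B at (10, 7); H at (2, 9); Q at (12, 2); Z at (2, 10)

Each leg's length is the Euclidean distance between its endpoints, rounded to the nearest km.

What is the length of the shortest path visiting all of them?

Shortest open route: 21 km.

There are 5! = 120 possible orderings.
Base - S - B - H - Q - Z: 5+11+8+12+13 = 49
Base - S - B - H - Z - Q: 5+11+8+1+13 = 38
Base - S - B - Q - H - Z: 5+11+5+12+1 = 34
Base - S - B - Q - Z - H: 5+11+5+13+1 = 35
Base - S - B - Z - H - Q: 5+11+9+1+12 = 38
Base - S - B - Z - Q - H: 5+11+9+13+12 = 50
Base - S - H - B - Q - Z: 5+3+8+5+13 = 34
Base - S - H - B - Z - Q: 5+3+8+9+13 = 38
Base - S - H - Q - B - Z: 5+3+12+5+9 = 34
Base - S - H - Q - Z - B: 5+3+12+13+9 = 42
Base - S - H - Z - B - Q: 5+3+1+9+5 = 23
Base - S - H - Z - Q - B: 5+3+1+13+5 = 27
Base - S - Q - B - H - Z: 5+15+5+8+1 = 34
Base - S - Q - B - Z - H: 5+15+5+9+1 = 35
… (106 more)
Base - S - Z - H - B - Q: 5+2+1+8+5 = 21  ← best
The minimum is 21.
One shortest path: Base → S → Z → H → B → Q.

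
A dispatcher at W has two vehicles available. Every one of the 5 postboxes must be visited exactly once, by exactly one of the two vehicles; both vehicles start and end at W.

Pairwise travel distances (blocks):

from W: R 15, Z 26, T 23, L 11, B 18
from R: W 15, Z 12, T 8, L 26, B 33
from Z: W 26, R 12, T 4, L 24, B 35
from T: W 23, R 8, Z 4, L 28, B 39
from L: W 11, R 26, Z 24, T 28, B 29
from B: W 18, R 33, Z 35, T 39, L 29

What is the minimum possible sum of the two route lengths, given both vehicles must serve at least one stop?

98 blocks — the smallest possible combined total.

Check every non-empty split of the stops between the two vehicles; for each half take its own optimal tour:
  {R} + {Z, T, L, B}: 30 + 96 = 126
  {Z} + {R, T, L, B}: 52 + 98 = 150
  {R, Z} + {T, L, B}: 53 + 96 = 149
  {T} + {R, Z, L, B}: 46 + 98 = 144
  {R, T} + {Z, L, B}: 46 + 88 = 134
  {Z, T} + {R, L, B}: 53 + 88 = 141
  … (15 splits in total)
  {R, Z, T, L} + {B}: 62 + 36 = 98  ← best
Best: vehicle 1 W → R → T → Z → L → W = 62; vehicle 2 W → B → W = 36; combined 98.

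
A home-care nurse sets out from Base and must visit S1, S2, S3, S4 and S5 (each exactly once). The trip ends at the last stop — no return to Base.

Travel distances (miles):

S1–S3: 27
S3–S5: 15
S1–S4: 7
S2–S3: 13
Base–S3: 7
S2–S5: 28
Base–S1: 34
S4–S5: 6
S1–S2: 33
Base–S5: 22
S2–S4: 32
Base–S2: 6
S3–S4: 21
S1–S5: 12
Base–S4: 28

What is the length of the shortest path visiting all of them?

There are 5! = 120 possible orderings.
Base - S1 - S2 - S3 - S4 - S5: 34+33+13+21+6 = 107
Base - S1 - S2 - S3 - S5 - S4: 34+33+13+15+6 = 101
Base - S1 - S2 - S4 - S3 - S5: 34+33+32+21+15 = 135
Base - S1 - S2 - S4 - S5 - S3: 34+33+32+6+15 = 120
Base - S1 - S2 - S5 - S3 - S4: 34+33+28+15+21 = 131
Base - S1 - S2 - S5 - S4 - S3: 34+33+28+6+21 = 122
Base - S1 - S3 - S2 - S4 - S5: 34+27+13+32+6 = 112
Base - S1 - S3 - S2 - S5 - S4: 34+27+13+28+6 = 108
Base - S1 - S3 - S4 - S2 - S5: 34+27+21+32+28 = 142
Base - S1 - S3 - S4 - S5 - S2: 34+27+21+6+28 = 116
Base - S1 - S3 - S5 - S2 - S4: 34+27+15+28+32 = 136
Base - S1 - S3 - S5 - S4 - S2: 34+27+15+6+32 = 114
Base - S1 - S4 - S2 - S3 - S5: 34+7+32+13+15 = 101
Base - S1 - S4 - S2 - S5 - S3: 34+7+32+28+15 = 116
… (106 more)
Base - S2 - S3 - S5 - S4 - S1: 6+13+15+6+7 = 47  ← best
The minimum is 47.
One shortest path: Base → S2 → S3 → S5 → S4 → S1.

Minimum one-way distance = 47 miles.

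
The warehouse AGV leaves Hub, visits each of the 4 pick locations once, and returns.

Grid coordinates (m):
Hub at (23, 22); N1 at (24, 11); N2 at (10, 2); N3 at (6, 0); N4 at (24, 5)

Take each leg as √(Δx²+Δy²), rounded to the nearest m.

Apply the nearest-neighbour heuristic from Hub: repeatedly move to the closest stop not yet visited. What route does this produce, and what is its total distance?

Total distance 63 m via the nearest-neighbour route Hub → N1 → N4 → N2 → N3 → Hub.

At Hub the remaining stops are N1 11, N4 17, N2 24, N3 28; go to N1.
At N1 the remaining stops are N4 6, N2 17, N3 21; go to N4.
At N4 the remaining stops are N2 14, N3 19; go to N2.
At N2 the remaining stops are N3 4; go to N3.
Return N3→Hub: 28.
Total = 11 + 6 + 14 + 4 + 28 = 63.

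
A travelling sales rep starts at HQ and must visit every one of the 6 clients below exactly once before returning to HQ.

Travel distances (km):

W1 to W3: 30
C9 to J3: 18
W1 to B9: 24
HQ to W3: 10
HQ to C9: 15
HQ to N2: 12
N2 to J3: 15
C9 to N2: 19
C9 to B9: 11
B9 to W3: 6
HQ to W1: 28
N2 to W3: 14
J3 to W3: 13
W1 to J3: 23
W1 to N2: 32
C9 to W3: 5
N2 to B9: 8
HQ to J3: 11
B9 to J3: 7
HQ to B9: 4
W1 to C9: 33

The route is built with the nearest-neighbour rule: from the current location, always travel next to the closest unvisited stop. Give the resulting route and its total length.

From HQ: distances to unvisited — B9=4, W3=10, J3=11, N2=12, C9=15, W1=28. Nearest is B9 (4).
From B9: distances to unvisited — W3=6, J3=7, N2=8, C9=11, W1=24. Nearest is W3 (6).
From W3: distances to unvisited — C9=5, J3=13, N2=14, W1=30. Nearest is C9 (5).
From C9: distances to unvisited — J3=18, N2=19, W1=33. Nearest is J3 (18).
From J3: distances to unvisited — N2=15, W1=23. Nearest is N2 (15).
From N2: distances to unvisited — W1=32. Nearest is W1 (32).
Return W1→HQ: 28.
Total = 4 + 6 + 5 + 18 + 15 + 32 + 28 = 108.

Nearest-neighbour total = 108 km; route HQ → B9 → W3 → C9 → J3 → N2 → W1 → HQ.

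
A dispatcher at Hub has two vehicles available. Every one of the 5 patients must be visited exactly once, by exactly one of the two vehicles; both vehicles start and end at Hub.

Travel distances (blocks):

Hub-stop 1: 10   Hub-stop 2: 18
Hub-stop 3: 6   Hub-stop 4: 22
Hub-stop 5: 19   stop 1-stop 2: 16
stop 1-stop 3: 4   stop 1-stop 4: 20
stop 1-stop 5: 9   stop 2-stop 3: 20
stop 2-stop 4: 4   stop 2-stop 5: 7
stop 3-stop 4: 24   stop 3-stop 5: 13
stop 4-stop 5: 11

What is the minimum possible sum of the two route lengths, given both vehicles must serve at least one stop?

Minimum combined distance: 64 blocks.

There are 2^4 − 1 = 15 ways to divide the 5 stops into two non-empty groups. For each, the best each vehicle can do is its own shortest tour through its group:
  {stop 1} + {stop 2, stop 3, stop 4, stop 5}: 20 + 52 = 72
  {stop 2} + {stop 1, stop 3, stop 4, stop 5}: 36 + 52 = 88
  {stop 1, stop 2} + {stop 3, stop 4, stop 5}: 44 + 52 = 96
  {stop 3} + {stop 1, stop 2, stop 4, stop 5}: 12 + 52 = 64
  {stop 1, stop 3} + {stop 2, stop 4, stop 5}: 20 + 52 = 72
  {stop 2, stop 3} + {stop 1, stop 4, stop 5}: 44 + 52 = 96
  … (15 splits in total)
Best: vehicle 1 Hub → stop 3 → Hub = 12; vehicle 2 Hub → stop 1 → stop 5 → stop 2 → stop 4 → Hub = 52; combined 64.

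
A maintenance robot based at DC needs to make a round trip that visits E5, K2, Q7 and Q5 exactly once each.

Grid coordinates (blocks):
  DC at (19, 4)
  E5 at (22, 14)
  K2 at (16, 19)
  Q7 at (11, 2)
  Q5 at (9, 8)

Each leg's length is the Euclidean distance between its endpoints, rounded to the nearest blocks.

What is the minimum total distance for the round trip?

Shortest round trip = 45 blocks.

DC-E5-K2-Q7-Q5-DC: 10+8+18+6+11 = 53
DC-E5-K2-Q5-Q7-DC: 10+8+13+6+8 = 45
DC-E5-Q7-K2-Q5-DC: 10+16+18+13+11 = 68
DC-E5-Q7-Q5-K2-DC: 10+16+6+13+15 = 60
DC-E5-Q5-K2-Q7-DC: 10+14+13+18+8 = 63
DC-E5-Q5-Q7-K2-DC: 10+14+6+18+15 = 63
DC-K2-E5-Q7-Q5-DC: 15+8+16+6+11 = 56
DC-K2-E5-Q5-Q7-DC: 15+8+14+6+8 = 51
DC-K2-Q7-E5-Q5-DC: 15+18+16+14+11 = 74
DC-K2-Q5-E5-Q7-DC: 15+13+14+16+8 = 66
DC-Q7-E5-K2-Q5-DC: 8+16+8+13+11 = 56
DC-Q7-K2-E5-Q5-DC: 8+18+8+14+11 = 59
The minimum is 45.
One optimal route: DC → E5 → K2 → Q5 → Q7 → DC (or its reverse).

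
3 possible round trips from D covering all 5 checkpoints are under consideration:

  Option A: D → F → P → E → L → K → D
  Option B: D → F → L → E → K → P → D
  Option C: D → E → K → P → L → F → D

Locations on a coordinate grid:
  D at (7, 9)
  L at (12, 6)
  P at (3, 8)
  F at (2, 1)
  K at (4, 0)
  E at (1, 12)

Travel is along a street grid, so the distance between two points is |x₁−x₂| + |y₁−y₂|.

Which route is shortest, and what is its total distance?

Option A: 13 + 8 + 6 + 17 + 14 + 12 = 70
Option B: 13 + 15 + 17 + 15 + 9 + 5 = 74
Option C: 9 + 15 + 9 + 11 + 15 + 13 = 72

70 — Option A is the shortest.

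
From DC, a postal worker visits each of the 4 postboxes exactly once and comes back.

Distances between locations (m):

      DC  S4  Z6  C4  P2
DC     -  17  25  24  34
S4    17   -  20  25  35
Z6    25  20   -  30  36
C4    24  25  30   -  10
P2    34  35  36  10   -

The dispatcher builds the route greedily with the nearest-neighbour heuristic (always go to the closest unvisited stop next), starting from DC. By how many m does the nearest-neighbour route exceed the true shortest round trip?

Excess over optimum: 4 m.

DC: S4=17, C4=24, Z6=25, P2=34 ⇒ S4
S4: Z6=20, C4=25, P2=35 ⇒ Z6
Z6: C4=30, P2=36 ⇒ C4
C4: P2=10 ⇒ P2
NN route DC → S4 → Z6 → C4 → P2 → DC costs 111.
Optimal: DC → S4 → Z6 → P2 → C4 → DC costs 107 (by enumerating all 12 distinct tours).
Excess = 111 − 107 = 4.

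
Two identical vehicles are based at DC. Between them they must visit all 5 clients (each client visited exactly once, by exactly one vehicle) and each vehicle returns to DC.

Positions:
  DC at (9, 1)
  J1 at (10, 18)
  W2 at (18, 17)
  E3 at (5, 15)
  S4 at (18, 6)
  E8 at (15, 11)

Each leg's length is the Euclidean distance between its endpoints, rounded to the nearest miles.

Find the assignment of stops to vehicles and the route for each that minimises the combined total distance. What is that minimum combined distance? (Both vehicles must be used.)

There are 2^4 − 1 = 15 ways to divide the 5 stops into two non-empty groups. For each, the best each vehicle can do is its own shortest tour through its group:
  {J1} + {W2, E3, S4, E8}: 34 + 51 = 85
  {W2} + {J1, E3, S4, E8}: 36 + 46 = 82
  {J1, W2} + {E3, S4, E8}: 43 + 42 = 85
  {E3} + {J1, W2, S4, E8}: 30 + 48 = 78
  {J1, E3} + {W2, S4, E8}: 38 + 40 = 78
  {W2, E3} + {J1, S4, E8}: 46 + 42 = 88
  … (15 splits in total)
  {S4} + {J1, W2, E3, E8}: 20 + 48 = 68  ← best
Best: vehicle 1 DC → S4 → DC = 20; vehicle 2 DC → E3 → J1 → W2 → E8 → DC = 48; combined 68.

68 miles — the smallest possible combined total.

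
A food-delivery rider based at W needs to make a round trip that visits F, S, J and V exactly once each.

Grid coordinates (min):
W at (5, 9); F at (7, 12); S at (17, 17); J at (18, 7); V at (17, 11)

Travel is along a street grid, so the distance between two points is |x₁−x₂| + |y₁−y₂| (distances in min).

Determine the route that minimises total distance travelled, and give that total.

Minimum total distance: 46 min.

With 4 stops there are 4!/2 = 12 distinct round trips (a route and its reverse cost the same).
W - F - S - J - V - W: 5+15+11+5+14 = 50
W - F - S - V - J - W: 5+15+6+5+15 = 46
W - F - J - S - V - W: 5+16+11+6+14 = 52
W - F - J - V - S - W: 5+16+5+6+20 = 52
W - F - V - S - J - W: 5+11+6+11+15 = 48
W - F - V - J - S - W: 5+11+5+11+20 = 52
W - S - F - J - V - W: 20+15+16+5+14 = 70
W - S - F - V - J - W: 20+15+11+5+15 = 66
W - S - J - F - V - W: 20+11+16+11+14 = 72
W - S - V - F - J - W: 20+6+11+16+15 = 68
W - J - F - S - V - W: 15+16+15+6+14 = 66
W - J - S - F - V - W: 15+11+15+11+14 = 66
The minimum is 46.
One optimal route: W → F → S → V → J → W (or its reverse).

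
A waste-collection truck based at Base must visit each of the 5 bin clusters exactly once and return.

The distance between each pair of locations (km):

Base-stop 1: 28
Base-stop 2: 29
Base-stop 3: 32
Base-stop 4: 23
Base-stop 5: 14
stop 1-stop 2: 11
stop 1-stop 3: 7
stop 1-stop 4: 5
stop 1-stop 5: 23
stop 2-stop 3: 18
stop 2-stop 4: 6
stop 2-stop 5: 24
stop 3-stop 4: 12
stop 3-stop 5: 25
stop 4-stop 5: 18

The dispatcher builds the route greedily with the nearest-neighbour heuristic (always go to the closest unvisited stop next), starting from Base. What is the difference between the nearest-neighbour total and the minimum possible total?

5 km longer than the optimal tour.

Base: stop 5=14, stop 4=23, stop 1=28, stop 2=29, stop 3=32 ⇒ stop 5
stop 5: stop 4=18, stop 1=23, stop 2=24, stop 3=25 ⇒ stop 4
stop 4: stop 1=5, stop 2=6, stop 3=12 ⇒ stop 1
stop 1: stop 3=7, stop 2=11 ⇒ stop 3
stop 3: stop 2=18 ⇒ stop 2
NN route Base → stop 5 → stop 4 → stop 1 → stop 3 → stop 2 → Base costs 91.
Optimal: Base → stop 2 → stop 4 → stop 1 → stop 3 → stop 5 → Base costs 86 (by enumerating all 60 distinct tours).
Excess = 91 − 86 = 5.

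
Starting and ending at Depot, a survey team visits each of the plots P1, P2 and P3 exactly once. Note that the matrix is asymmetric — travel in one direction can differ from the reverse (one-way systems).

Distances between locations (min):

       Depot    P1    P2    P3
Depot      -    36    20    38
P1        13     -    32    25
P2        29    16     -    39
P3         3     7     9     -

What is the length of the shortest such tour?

Depot-P1-P2-P3-Depot: 36+32+39+3 = 110
Depot-P1-P3-P2-Depot: 36+25+9+29 = 99
Depot-P2-P1-P3-Depot: 20+16+25+3 = 64
Depot-P2-P3-P1-Depot: 20+39+7+13 = 79
Depot-P3-P1-P2-Depot: 38+7+32+29 = 106
Depot-P3-P2-P1-Depot: 38+9+16+13 = 76
The minimum is 64.
One optimal route: Depot → P2 → P1 → P3 → Depot.

Minimum total distance: 64 min.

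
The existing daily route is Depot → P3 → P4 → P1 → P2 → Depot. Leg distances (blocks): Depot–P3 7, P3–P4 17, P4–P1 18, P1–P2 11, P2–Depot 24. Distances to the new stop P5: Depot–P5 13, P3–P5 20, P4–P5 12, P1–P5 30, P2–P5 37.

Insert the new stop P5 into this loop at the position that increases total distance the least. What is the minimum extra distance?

Insertion cost between consecutive stops i–j is d(i,P5) + d(P5,j) − d(i,j):
  between Depot and P3: 13 + 20 − 7 = 26
  between P3 and P4: 20 + 12 − 17 = 15
  between P4 and P1: 12 + 30 − 18 = 24
  between P1 and P2: 30 + 37 − 11 = 56
  between P2 and Depot: 37 + 13 − 24 = 26
Cheapest insertion is between P3 and P4, adding 15.
New total = 77 + 15 = 92.

Adding 15 blocks by placing P5 on the P3–P4 leg.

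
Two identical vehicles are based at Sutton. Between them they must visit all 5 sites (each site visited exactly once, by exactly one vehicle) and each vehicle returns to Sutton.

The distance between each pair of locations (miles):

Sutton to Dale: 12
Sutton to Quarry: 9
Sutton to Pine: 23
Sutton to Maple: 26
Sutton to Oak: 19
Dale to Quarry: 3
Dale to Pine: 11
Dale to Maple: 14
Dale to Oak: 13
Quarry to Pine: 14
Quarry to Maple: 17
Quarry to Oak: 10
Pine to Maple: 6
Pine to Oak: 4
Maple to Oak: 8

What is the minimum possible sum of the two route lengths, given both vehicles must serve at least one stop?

Check every non-empty split of the stops between the two vehicles; for each half take its own optimal tour:
  {Dale} + {Quarry, Pine, Maple, Oak}: 24 + 55 = 79
  {Quarry} + {Dale, Pine, Maple, Oak}: 18 + 55 = 73
  {Dale, Quarry} + {Pine, Maple, Oak}: 24 + 55 = 79
  {Pine} + {Dale, Quarry, Maple, Oak}: 46 + 53 = 99
  {Dale, Pine} + {Quarry, Maple, Oak}: 46 + 53 = 99
  {Quarry, Pine} + {Dale, Maple, Oak}: 46 + 53 = 99
  … (15 splits in total)
Best: vehicle 1 Sutton → Quarry → Sutton = 18; vehicle 2 Sutton → Dale → Maple → Pine → Oak → Sutton = 55; combined 73.

73 miles — the smallest possible combined total.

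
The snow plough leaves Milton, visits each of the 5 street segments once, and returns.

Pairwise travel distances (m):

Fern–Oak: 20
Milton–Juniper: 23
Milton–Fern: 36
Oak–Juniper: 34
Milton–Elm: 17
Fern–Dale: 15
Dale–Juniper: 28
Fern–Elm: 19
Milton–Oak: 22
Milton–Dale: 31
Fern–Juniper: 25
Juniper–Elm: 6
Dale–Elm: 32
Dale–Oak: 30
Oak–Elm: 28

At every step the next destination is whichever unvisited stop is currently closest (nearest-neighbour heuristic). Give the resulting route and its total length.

Total distance 115 m via the nearest-neighbour route Milton → Elm → Juniper → Fern → Dale → Oak → Milton.

From Milton: distances to unvisited — Elm=17, Oak=22, Juniper=23, Dale=31, Fern=36. Nearest is Elm (17).
From Elm: distances to unvisited — Juniper=6, Fern=19, Oak=28, Dale=32. Nearest is Juniper (6).
From Juniper: distances to unvisited — Fern=25, Dale=28, Oak=34. Nearest is Fern (25).
From Fern: distances to unvisited — Dale=15, Oak=20. Nearest is Dale (15).
From Dale: distances to unvisited — Oak=30. Nearest is Oak (30).
Return Oak→Milton: 22.
Total = 17 + 6 + 25 + 15 + 30 + 22 = 115.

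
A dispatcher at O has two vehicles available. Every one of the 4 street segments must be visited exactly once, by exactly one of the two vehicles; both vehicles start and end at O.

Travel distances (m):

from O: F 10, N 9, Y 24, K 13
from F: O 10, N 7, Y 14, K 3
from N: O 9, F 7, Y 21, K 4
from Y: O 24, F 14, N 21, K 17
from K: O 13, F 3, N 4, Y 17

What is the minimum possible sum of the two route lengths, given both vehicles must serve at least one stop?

Minimum combined distance: 72 m.

There are 2^3 − 1 = 7 ways to divide the 4 stops into two non-empty groups. For each, the best each vehicle can do is its own shortest tour through its group:
  {F} + {N, Y, K}: 20 + 54 = 74
  {N} + {F, Y, K}: 18 + 54 = 72
  {F, N} + {Y, K}: 26 + 54 = 80
  {Y} + {F, N, K}: 48 + 26 = 74
  {F, Y} + {N, K}: 48 + 26 = 74
  {N, Y} + {F, K}: 54 + 26 = 80
  … (7 splits in total)
Best: vehicle 1 O → N → O = 18; vehicle 2 O → F → Y → K → O = 54; combined 72.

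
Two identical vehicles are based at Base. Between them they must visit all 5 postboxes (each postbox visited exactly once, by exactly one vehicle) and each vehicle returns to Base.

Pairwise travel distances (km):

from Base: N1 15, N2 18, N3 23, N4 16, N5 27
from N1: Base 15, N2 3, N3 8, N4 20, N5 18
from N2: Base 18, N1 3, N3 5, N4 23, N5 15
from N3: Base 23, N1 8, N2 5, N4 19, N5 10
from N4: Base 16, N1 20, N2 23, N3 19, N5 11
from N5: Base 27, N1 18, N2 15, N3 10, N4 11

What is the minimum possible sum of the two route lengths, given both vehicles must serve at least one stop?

Minimum combined distance: 90 km.

Check every non-empty split of the stops between the two vehicles; for each half take its own optimal tour:
  {N1} + {N2, N3, N4, N5}: 30 + 60 = 90
  {N2} + {N1, N3, N4, N5}: 36 + 60 = 96
  {N1, N2} + {N3, N4, N5}: 36 + 60 = 96
  {N3} + {N1, N2, N4, N5}: 46 + 60 = 106
  {N1, N3} + {N2, N4, N5}: 46 + 60 = 106
  {N2, N3} + {N1, N4, N5}: 46 + 60 = 106
  … (15 splits in total)
Best: vehicle 1 Base → N1 → Base = 30; vehicle 2 Base → N2 → N3 → N5 → N4 → Base = 60; combined 90.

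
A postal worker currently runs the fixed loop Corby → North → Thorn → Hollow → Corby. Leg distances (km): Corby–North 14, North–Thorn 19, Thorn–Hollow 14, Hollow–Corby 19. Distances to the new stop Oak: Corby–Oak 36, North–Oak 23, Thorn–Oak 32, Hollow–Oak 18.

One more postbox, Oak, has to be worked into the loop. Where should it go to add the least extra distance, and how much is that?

+35 km — insert Oak between Hollow and Corby.

Insertion cost between consecutive stops i–j is d(i,Oak) + d(Oak,j) − d(i,j):
  between Corby and North: 36 + 23 − 14 = 45
  between North and Thorn: 23 + 32 − 19 = 36
  between Thorn and Hollow: 32 + 18 − 14 = 36
  between Hollow and Corby: 18 + 36 − 19 = 35
Cheapest insertion is between Hollow and Corby, adding 35.
New total = 66 + 35 = 101.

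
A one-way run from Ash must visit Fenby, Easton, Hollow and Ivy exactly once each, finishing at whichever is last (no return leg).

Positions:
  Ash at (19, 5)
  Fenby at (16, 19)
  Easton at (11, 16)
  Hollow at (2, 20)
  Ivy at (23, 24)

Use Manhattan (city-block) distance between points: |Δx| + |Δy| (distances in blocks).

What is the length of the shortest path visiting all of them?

There are 4! = 24 possible orderings.
Ash → Fenby → Easton → Hollow → Ivy: 17+8+13+25 = 63
Ash → Fenby → Easton → Ivy → Hollow: 17+8+20+25 = 70
Ash → Fenby → Hollow → Easton → Ivy: 17+15+13+20 = 65
Ash → Fenby → Hollow → Ivy → Easton: 17+15+25+20 = 77
Ash → Fenby → Ivy → Easton → Hollow: 17+12+20+13 = 62
Ash → Fenby → Ivy → Hollow → Easton: 17+12+25+13 = 67
Ash → Easton → Fenby → Hollow → Ivy: 19+8+15+25 = 67
Ash → Easton → Fenby → Ivy → Hollow: 19+8+12+25 = 64
Ash → Easton → Hollow → Fenby → Ivy: 19+13+15+12 = 59
Ash → Easton → Hollow → Ivy → Fenby: 19+13+25+12 = 69
Ash → Easton → Ivy → Fenby → Hollow: 19+20+12+15 = 66
Ash → Easton → Ivy → Hollow → Fenby: 19+20+25+15 = 79
Ash → Hollow → Fenby → Easton → Ivy: 32+15+8+20 = 75
Ash → Hollow → Fenby → Ivy → Easton: 32+15+12+20 = 79
… (10 more)
Ash → Ivy → Fenby → Easton → Hollow: 23+12+8+13 = 56  ← best
The minimum is 56.
One shortest path: Ash → Ivy → Fenby → Easton → Hollow.

Shortest open route: 56 blocks.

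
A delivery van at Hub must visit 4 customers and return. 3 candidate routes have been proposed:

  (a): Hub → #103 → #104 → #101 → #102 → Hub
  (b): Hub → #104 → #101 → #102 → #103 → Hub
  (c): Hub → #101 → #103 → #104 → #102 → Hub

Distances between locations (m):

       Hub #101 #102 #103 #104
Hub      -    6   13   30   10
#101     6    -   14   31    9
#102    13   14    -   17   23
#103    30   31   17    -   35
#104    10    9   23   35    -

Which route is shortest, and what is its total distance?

(a): 30 + 35 + 9 + 14 + 13 = 101
(b): 10 + 9 + 14 + 17 + 30 = 80
(c): 6 + 31 + 35 + 23 + 13 = 108

80 m — (b) is the shortest.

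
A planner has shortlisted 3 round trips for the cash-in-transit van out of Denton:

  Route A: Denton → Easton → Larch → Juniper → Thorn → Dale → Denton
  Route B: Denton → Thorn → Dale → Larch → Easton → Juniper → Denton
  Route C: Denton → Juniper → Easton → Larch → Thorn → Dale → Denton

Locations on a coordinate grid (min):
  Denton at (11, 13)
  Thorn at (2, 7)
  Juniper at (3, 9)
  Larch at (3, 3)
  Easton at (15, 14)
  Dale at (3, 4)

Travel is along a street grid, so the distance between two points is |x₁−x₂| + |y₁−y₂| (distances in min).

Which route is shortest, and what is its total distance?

Shortest is Route A, total 58 min.

Route A: 5 + 23 + 6 + 3 + 4 + 17 = 58
Route B: 15 + 4 + 1 + 23 + 17 + 12 = 72
Route C: 12 + 17 + 23 + 5 + 4 + 17 = 78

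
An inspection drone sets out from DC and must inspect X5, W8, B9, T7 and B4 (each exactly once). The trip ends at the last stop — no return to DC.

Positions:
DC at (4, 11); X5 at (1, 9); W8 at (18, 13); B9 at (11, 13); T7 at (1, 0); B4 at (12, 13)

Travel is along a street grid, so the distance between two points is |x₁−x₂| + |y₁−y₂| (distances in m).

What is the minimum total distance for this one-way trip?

Shortest open route: 44 m.

There are 5! = 120 possible orderings.
DC→X5→W8→B9→T7→B4: 5+21+7+23+24 = 80
DC→X5→W8→B9→B4→T7: 5+21+7+1+24 = 58
DC→X5→W8→T7→B9→B4: 5+21+30+23+1 = 80
DC→X5→W8→T7→B4→B9: 5+21+30+24+1 = 81
DC→X5→W8→B4→B9→T7: 5+21+6+1+23 = 56
DC→X5→W8→B4→T7→B9: 5+21+6+24+23 = 79
DC→X5→B9→W8→T7→B4: 5+14+7+30+24 = 80
DC→X5→B9→W8→B4→T7: 5+14+7+6+24 = 56
DC→X5→B9→T7→W8→B4: 5+14+23+30+6 = 78
DC→X5→B9→T7→B4→W8: 5+14+23+24+6 = 72
DC→X5→B9→B4→W8→T7: 5+14+1+6+30 = 56
DC→X5→B9→B4→T7→W8: 5+14+1+24+30 = 74
DC→X5→T7→W8→B9→B4: 5+9+30+7+1 = 52
DC→X5→T7→W8→B4→B9: 5+9+30+6+1 = 51
… (106 more)
DC→X5→T7→B9→B4→W8: 5+9+23+1+6 = 44  ← best
The minimum is 44.
One shortest path: DC → X5 → T7 → B9 → B4 → W8.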